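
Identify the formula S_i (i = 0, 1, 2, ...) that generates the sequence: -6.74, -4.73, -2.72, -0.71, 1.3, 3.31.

Check differences: -4.73 - -6.74 = 2.01
-2.72 - -4.73 = 2.01
Common difference d = 2.01.
First term a = -6.74.
Formula: S_i = -6.74 + 2.01*i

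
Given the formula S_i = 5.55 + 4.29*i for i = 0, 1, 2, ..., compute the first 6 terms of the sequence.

This is an arithmetic sequence.
i=0: S_0 = 5.55 + 4.29*0 = 5.55
i=1: S_1 = 5.55 + 4.29*1 = 9.84
i=2: S_2 = 5.55 + 4.29*2 = 14.13
i=3: S_3 = 5.55 + 4.29*3 = 18.42
i=4: S_4 = 5.55 + 4.29*4 = 22.71
i=5: S_5 = 5.55 + 4.29*5 = 27.0
The first 6 terms are: [5.55, 9.84, 14.13, 18.42, 22.71, 27.0]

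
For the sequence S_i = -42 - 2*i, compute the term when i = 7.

S_7 = -42 + -2*7 = -42 + -14 = -56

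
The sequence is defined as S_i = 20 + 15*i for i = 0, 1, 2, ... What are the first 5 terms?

This is an arithmetic sequence.
i=0: S_0 = 20 + 15*0 = 20
i=1: S_1 = 20 + 15*1 = 35
i=2: S_2 = 20 + 15*2 = 50
i=3: S_3 = 20 + 15*3 = 65
i=4: S_4 = 20 + 15*4 = 80
The first 5 terms are: [20, 35, 50, 65, 80]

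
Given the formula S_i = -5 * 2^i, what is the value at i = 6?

S_6 = -5 * 2^6 = -5 * 64 = -320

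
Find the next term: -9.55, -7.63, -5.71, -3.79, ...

Differences: -7.63 - -9.55 = 1.92
This is an arithmetic sequence with common difference d = 1.92.
Next term = -3.79 + 1.92 = -1.87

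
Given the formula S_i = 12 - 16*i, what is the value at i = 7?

S_7 = 12 + -16*7 = 12 + -112 = -100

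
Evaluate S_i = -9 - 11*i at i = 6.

S_6 = -9 + -11*6 = -9 + -66 = -75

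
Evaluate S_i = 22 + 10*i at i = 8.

S_8 = 22 + 10*8 = 22 + 80 = 102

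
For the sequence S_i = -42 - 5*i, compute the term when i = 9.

S_9 = -42 + -5*9 = -42 + -45 = -87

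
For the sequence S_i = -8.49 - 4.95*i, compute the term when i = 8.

S_8 = -8.49 + -4.95*8 = -8.49 + -39.6 = -48.09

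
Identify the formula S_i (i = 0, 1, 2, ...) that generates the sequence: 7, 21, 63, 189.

Check ratios: 21 / 7 = 3.0
Common ratio r = 3.
First term a = 7.
Formula: S_i = 7 * 3^i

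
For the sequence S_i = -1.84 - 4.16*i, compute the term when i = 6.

S_6 = -1.84 + -4.16*6 = -1.84 + -24.96 = -26.8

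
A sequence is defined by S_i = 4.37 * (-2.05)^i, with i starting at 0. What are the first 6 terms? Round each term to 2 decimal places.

This is a geometric sequence.
i=0: S_0 = 4.37 * (-2.05)^0 = 4.37
i=1: S_1 = 4.37 * (-2.05)^1 ≈ -8.96
i=2: S_2 = 4.37 * (-2.05)^2 ≈ 18.36
i=3: S_3 = 4.37 * (-2.05)^3 ≈ -37.65
i=4: S_4 = 4.37 * (-2.05)^4 ≈ 77.18
i=5: S_5 = 4.37 * (-2.05)^5 ≈ -158.22
The first 6 terms are: [4.37, -8.96, 18.36, -37.65, 77.18, -158.22]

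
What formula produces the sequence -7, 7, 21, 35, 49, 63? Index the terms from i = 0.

Check differences: 7 - -7 = 14
21 - 7 = 14
Common difference d = 14.
First term a = -7.
Formula: S_i = -7 + 14*i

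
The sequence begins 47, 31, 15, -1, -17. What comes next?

Differences: 31 - 47 = -16
This is an arithmetic sequence with common difference d = -16.
Next term = -17 + -16 = -33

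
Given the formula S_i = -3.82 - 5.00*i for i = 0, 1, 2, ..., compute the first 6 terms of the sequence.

This is an arithmetic sequence.
i=0: S_0 = -3.82 + -5.0*0 = -3.82
i=1: S_1 = -3.82 + -5.0*1 = -8.82
i=2: S_2 = -3.82 + -5.0*2 = -13.82
i=3: S_3 = -3.82 + -5.0*3 = -18.82
i=4: S_4 = -3.82 + -5.0*4 = -23.82
i=5: S_5 = -3.82 + -5.0*5 = -28.82
The first 6 terms are: [-3.82, -8.82, -13.82, -18.82, -23.82, -28.82]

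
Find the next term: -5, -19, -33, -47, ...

Differences: -19 - -5 = -14
This is an arithmetic sequence with common difference d = -14.
Next term = -47 + -14 = -61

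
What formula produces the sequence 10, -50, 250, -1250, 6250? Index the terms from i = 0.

Check ratios: -50 / 10 = -5.0
Common ratio r = -5.
First term a = 10.
Formula: S_i = 10 * (-5)^i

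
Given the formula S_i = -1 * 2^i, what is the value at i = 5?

S_5 = -1 * 2^5 = -1 * 32 = -32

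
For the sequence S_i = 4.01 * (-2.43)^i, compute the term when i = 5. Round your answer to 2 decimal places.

S_5 = 4.01 * (-2.43)^5 ≈ 4.01 * -84.7289 ≈ -339.76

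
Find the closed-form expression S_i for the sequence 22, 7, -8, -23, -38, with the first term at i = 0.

Check differences: 7 - 22 = -15
-8 - 7 = -15
Common difference d = -15.
First term a = 22.
Formula: S_i = 22 - 15*i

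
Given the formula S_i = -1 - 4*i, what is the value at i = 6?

S_6 = -1 + -4*6 = -1 + -24 = -25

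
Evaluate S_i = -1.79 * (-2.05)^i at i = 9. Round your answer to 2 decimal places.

S_9 = -1.79 * (-2.05)^9 ≈ -1.79 * -639.4178 ≈ 1144.56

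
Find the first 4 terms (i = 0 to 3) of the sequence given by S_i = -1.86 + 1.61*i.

This is an arithmetic sequence.
i=0: S_0 = -1.86 + 1.61*0 = -1.86
i=1: S_1 = -1.86 + 1.61*1 = -0.25
i=2: S_2 = -1.86 + 1.61*2 = 1.36
i=3: S_3 = -1.86 + 1.61*3 = 2.97
The first 4 terms are: [-1.86, -0.25, 1.36, 2.97]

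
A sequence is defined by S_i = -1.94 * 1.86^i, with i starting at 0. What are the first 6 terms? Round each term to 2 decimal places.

This is a geometric sequence.
i=0: S_0 = -1.94 * 1.86^0 = -1.94
i=1: S_1 = -1.94 * 1.86^1 ≈ -3.61
i=2: S_2 = -1.94 * 1.86^2 ≈ -6.71
i=3: S_3 = -1.94 * 1.86^3 ≈ -12.48
i=4: S_4 = -1.94 * 1.86^4 ≈ -23.22
i=5: S_5 = -1.94 * 1.86^5 ≈ -43.19
The first 6 terms are: [-1.94, -3.61, -6.71, -12.48, -23.22, -43.19]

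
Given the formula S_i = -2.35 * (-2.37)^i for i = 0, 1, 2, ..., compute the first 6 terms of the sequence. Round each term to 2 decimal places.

This is a geometric sequence.
i=0: S_0 = -2.35 * (-2.37)^0 = -2.35
i=1: S_1 = -2.35 * (-2.37)^1 ≈ 5.57
i=2: S_2 = -2.35 * (-2.37)^2 ≈ -13.2
i=3: S_3 = -2.35 * (-2.37)^3 ≈ 31.28
i=4: S_4 = -2.35 * (-2.37)^4 ≈ -74.14
i=5: S_5 = -2.35 * (-2.37)^5 ≈ 175.72
The first 6 terms are: [-2.35, 5.57, -13.2, 31.28, -74.14, 175.72]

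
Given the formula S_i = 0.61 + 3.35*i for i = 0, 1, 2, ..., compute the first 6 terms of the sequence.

This is an arithmetic sequence.
i=0: S_0 = 0.61 + 3.35*0 = 0.61
i=1: S_1 = 0.61 + 3.35*1 = 3.96
i=2: S_2 = 0.61 + 3.35*2 = 7.31
i=3: S_3 = 0.61 + 3.35*3 = 10.66
i=4: S_4 = 0.61 + 3.35*4 = 14.01
i=5: S_5 = 0.61 + 3.35*5 = 17.36
The first 6 terms are: [0.61, 3.96, 7.31, 10.66, 14.01, 17.36]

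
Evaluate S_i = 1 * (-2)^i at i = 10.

S_10 = 1 * (-2)^10 = 1 * 1024 = 1024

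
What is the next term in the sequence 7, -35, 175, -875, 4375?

Ratios: -35 / 7 = -5.0
This is a geometric sequence with common ratio r = -5.
Next term = 4375 * -5 = -21875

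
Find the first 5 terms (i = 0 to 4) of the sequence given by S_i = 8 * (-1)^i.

This is a geometric sequence.
i=0: S_0 = 8 * (-1)^0 = 8
i=1: S_1 = 8 * (-1)^1 = -8
i=2: S_2 = 8 * (-1)^2 = 8
i=3: S_3 = 8 * (-1)^3 = -8
i=4: S_4 = 8 * (-1)^4 = 8
The first 5 terms are: [8, -8, 8, -8, 8]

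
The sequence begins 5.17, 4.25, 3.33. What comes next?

Differences: 4.25 - 5.17 = -0.92
This is an arithmetic sequence with common difference d = -0.92.
Next term = 3.33 + -0.92 = 2.41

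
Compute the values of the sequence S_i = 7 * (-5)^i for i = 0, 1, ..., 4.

This is a geometric sequence.
i=0: S_0 = 7 * (-5)^0 = 7
i=1: S_1 = 7 * (-5)^1 = -35
i=2: S_2 = 7 * (-5)^2 = 175
i=3: S_3 = 7 * (-5)^3 = -875
i=4: S_4 = 7 * (-5)^4 = 4375
The first 5 terms are: [7, -35, 175, -875, 4375]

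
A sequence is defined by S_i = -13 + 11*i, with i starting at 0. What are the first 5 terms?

This is an arithmetic sequence.
i=0: S_0 = -13 + 11*0 = -13
i=1: S_1 = -13 + 11*1 = -2
i=2: S_2 = -13 + 11*2 = 9
i=3: S_3 = -13 + 11*3 = 20
i=4: S_4 = -13 + 11*4 = 31
The first 5 terms are: [-13, -2, 9, 20, 31]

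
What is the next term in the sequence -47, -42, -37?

Differences: -42 - -47 = 5
This is an arithmetic sequence with common difference d = 5.
Next term = -37 + 5 = -32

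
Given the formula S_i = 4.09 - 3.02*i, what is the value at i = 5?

S_5 = 4.09 + -3.02*5 = 4.09 + -15.1 = -11.01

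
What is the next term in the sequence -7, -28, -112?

Ratios: -28 / -7 = 4.0
This is a geometric sequence with common ratio r = 4.
Next term = -112 * 4 = -448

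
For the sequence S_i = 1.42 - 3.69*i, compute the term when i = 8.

S_8 = 1.42 + -3.69*8 = 1.42 + -29.52 = -28.1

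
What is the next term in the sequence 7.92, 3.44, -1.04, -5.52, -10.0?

Differences: 3.44 - 7.92 = -4.48
This is an arithmetic sequence with common difference d = -4.48.
Next term = -10.0 + -4.48 = -14.48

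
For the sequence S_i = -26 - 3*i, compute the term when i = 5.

S_5 = -26 + -3*5 = -26 + -15 = -41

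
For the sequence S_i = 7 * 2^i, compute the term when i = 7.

S_7 = 7 * 2^7 = 7 * 128 = 896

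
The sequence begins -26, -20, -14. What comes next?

Differences: -20 - -26 = 6
This is an arithmetic sequence with common difference d = 6.
Next term = -14 + 6 = -8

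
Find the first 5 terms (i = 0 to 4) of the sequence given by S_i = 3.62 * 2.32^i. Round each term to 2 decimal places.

This is a geometric sequence.
i=0: S_0 = 3.62 * 2.32^0 = 3.62
i=1: S_1 = 3.62 * 2.32^1 ≈ 8.4
i=2: S_2 = 3.62 * 2.32^2 ≈ 19.48
i=3: S_3 = 3.62 * 2.32^3 ≈ 45.2
i=4: S_4 = 3.62 * 2.32^4 ≈ 104.87
The first 5 terms are: [3.62, 8.4, 19.48, 45.2, 104.87]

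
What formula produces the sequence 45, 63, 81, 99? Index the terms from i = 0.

Check differences: 63 - 45 = 18
81 - 63 = 18
Common difference d = 18.
First term a = 45.
Formula: S_i = 45 + 18*i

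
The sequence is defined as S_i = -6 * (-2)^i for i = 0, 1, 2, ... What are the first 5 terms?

This is a geometric sequence.
i=0: S_0 = -6 * (-2)^0 = -6
i=1: S_1 = -6 * (-2)^1 = 12
i=2: S_2 = -6 * (-2)^2 = -24
i=3: S_3 = -6 * (-2)^3 = 48
i=4: S_4 = -6 * (-2)^4 = -96
The first 5 terms are: [-6, 12, -24, 48, -96]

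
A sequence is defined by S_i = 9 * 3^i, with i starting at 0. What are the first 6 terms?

This is a geometric sequence.
i=0: S_0 = 9 * 3^0 = 9
i=1: S_1 = 9 * 3^1 = 27
i=2: S_2 = 9 * 3^2 = 81
i=3: S_3 = 9 * 3^3 = 243
i=4: S_4 = 9 * 3^4 = 729
i=5: S_5 = 9 * 3^5 = 2187
The first 6 terms are: [9, 27, 81, 243, 729, 2187]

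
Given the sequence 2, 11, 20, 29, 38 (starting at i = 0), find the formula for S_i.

Check differences: 11 - 2 = 9
20 - 11 = 9
Common difference d = 9.
First term a = 2.
Formula: S_i = 2 + 9*i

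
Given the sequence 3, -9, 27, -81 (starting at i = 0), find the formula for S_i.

Check ratios: -9 / 3 = -3.0
Common ratio r = -3.
First term a = 3.
Formula: S_i = 3 * (-3)^i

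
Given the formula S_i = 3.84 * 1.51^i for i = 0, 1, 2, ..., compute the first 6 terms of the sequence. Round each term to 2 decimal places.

This is a geometric sequence.
i=0: S_0 = 3.84 * 1.51^0 = 3.84
i=1: S_1 = 3.84 * 1.51^1 ≈ 5.8
i=2: S_2 = 3.84 * 1.51^2 ≈ 8.76
i=3: S_3 = 3.84 * 1.51^3 ≈ 13.22
i=4: S_4 = 3.84 * 1.51^4 ≈ 19.96
i=5: S_5 = 3.84 * 1.51^5 ≈ 30.15
The first 6 terms are: [3.84, 5.8, 8.76, 13.22, 19.96, 30.15]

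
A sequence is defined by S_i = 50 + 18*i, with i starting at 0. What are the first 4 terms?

This is an arithmetic sequence.
i=0: S_0 = 50 + 18*0 = 50
i=1: S_1 = 50 + 18*1 = 68
i=2: S_2 = 50 + 18*2 = 86
i=3: S_3 = 50 + 18*3 = 104
The first 4 terms are: [50, 68, 86, 104]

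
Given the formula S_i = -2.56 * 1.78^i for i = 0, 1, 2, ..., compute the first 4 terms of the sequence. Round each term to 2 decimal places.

This is a geometric sequence.
i=0: S_0 = -2.56 * 1.78^0 = -2.56
i=1: S_1 = -2.56 * 1.78^1 ≈ -4.56
i=2: S_2 = -2.56 * 1.78^2 ≈ -8.11
i=3: S_3 = -2.56 * 1.78^3 ≈ -14.44
The first 4 terms are: [-2.56, -4.56, -8.11, -14.44]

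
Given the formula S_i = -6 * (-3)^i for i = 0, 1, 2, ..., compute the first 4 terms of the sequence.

This is a geometric sequence.
i=0: S_0 = -6 * (-3)^0 = -6
i=1: S_1 = -6 * (-3)^1 = 18
i=2: S_2 = -6 * (-3)^2 = -54
i=3: S_3 = -6 * (-3)^3 = 162
The first 4 terms are: [-6, 18, -54, 162]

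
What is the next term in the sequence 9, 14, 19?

Differences: 14 - 9 = 5
This is an arithmetic sequence with common difference d = 5.
Next term = 19 + 5 = 24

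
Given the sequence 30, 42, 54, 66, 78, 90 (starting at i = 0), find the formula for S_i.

Check differences: 42 - 30 = 12
54 - 42 = 12
Common difference d = 12.
First term a = 30.
Formula: S_i = 30 + 12*i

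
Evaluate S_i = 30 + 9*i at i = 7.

S_7 = 30 + 9*7 = 30 + 63 = 93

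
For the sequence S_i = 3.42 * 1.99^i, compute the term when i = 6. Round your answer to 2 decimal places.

S_6 = 3.42 * 1.99^6 ≈ 3.42 * 62.10384 ≈ 212.4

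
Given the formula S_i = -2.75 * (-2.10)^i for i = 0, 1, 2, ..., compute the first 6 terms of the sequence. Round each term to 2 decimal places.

This is a geometric sequence.
i=0: S_0 = -2.75 * (-2.1)^0 = -2.75
i=1: S_1 = -2.75 * (-2.1)^1 ≈ 5.78
i=2: S_2 = -2.75 * (-2.1)^2 ≈ -12.13
i=3: S_3 = -2.75 * (-2.1)^3 ≈ 25.47
i=4: S_4 = -2.75 * (-2.1)^4 ≈ -53.48
i=5: S_5 = -2.75 * (-2.1)^5 ≈ 112.31
The first 6 terms are: [-2.75, 5.78, -12.13, 25.47, -53.48, 112.31]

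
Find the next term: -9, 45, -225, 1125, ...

Ratios: 45 / -9 = -5.0
This is a geometric sequence with common ratio r = -5.
Next term = 1125 * -5 = -5625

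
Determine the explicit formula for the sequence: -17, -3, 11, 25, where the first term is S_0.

Check differences: -3 - -17 = 14
11 - -3 = 14
Common difference d = 14.
First term a = -17.
Formula: S_i = -17 + 14*i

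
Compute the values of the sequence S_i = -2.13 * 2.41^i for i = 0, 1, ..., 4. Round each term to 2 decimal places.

This is a geometric sequence.
i=0: S_0 = -2.13 * 2.41^0 = -2.13
i=1: S_1 = -2.13 * 2.41^1 ≈ -5.13
i=2: S_2 = -2.13 * 2.41^2 ≈ -12.37
i=3: S_3 = -2.13 * 2.41^3 ≈ -29.81
i=4: S_4 = -2.13 * 2.41^4 ≈ -71.85
The first 5 terms are: [-2.13, -5.13, -12.37, -29.81, -71.85]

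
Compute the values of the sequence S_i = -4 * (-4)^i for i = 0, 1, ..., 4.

This is a geometric sequence.
i=0: S_0 = -4 * (-4)^0 = -4
i=1: S_1 = -4 * (-4)^1 = 16
i=2: S_2 = -4 * (-4)^2 = -64
i=3: S_3 = -4 * (-4)^3 = 256
i=4: S_4 = -4 * (-4)^4 = -1024
The first 5 terms are: [-4, 16, -64, 256, -1024]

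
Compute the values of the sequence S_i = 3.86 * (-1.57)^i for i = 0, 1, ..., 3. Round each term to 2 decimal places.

This is a geometric sequence.
i=0: S_0 = 3.86 * (-1.57)^0 = 3.86
i=1: S_1 = 3.86 * (-1.57)^1 ≈ -6.06
i=2: S_2 = 3.86 * (-1.57)^2 ≈ 9.51
i=3: S_3 = 3.86 * (-1.57)^3 ≈ -14.94
The first 4 terms are: [3.86, -6.06, 9.51, -14.94]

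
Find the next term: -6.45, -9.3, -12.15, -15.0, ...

Differences: -9.3 - -6.45 = -2.85
This is an arithmetic sequence with common difference d = -2.85.
Next term = -15.0 + -2.85 = -17.85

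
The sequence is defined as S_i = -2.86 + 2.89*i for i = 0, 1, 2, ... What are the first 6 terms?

This is an arithmetic sequence.
i=0: S_0 = -2.86 + 2.89*0 = -2.86
i=1: S_1 = -2.86 + 2.89*1 = 0.03
i=2: S_2 = -2.86 + 2.89*2 = 2.92
i=3: S_3 = -2.86 + 2.89*3 = 5.81
i=4: S_4 = -2.86 + 2.89*4 = 8.7
i=5: S_5 = -2.86 + 2.89*5 = 11.59
The first 6 terms are: [-2.86, 0.03, 2.92, 5.81, 8.7, 11.59]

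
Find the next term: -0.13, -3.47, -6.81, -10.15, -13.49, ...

Differences: -3.47 - -0.13 = -3.34
This is an arithmetic sequence with common difference d = -3.34.
Next term = -13.49 + -3.34 = -16.83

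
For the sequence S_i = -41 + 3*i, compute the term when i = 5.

S_5 = -41 + 3*5 = -41 + 15 = -26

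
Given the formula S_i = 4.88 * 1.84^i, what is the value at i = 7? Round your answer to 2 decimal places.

S_7 = 4.88 * 1.84^7 ≈ 4.88 * 71.4044 ≈ 348.45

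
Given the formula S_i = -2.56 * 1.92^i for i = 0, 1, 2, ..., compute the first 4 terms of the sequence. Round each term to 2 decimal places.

This is a geometric sequence.
i=0: S_0 = -2.56 * 1.92^0 = -2.56
i=1: S_1 = -2.56 * 1.92^1 ≈ -4.92
i=2: S_2 = -2.56 * 1.92^2 ≈ -9.44
i=3: S_3 = -2.56 * 1.92^3 ≈ -18.12
The first 4 terms are: [-2.56, -4.92, -9.44, -18.12]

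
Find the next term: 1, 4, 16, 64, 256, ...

Ratios: 4 / 1 = 4.0
This is a geometric sequence with common ratio r = 4.
Next term = 256 * 4 = 1024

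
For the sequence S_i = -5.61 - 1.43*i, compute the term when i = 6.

S_6 = -5.61 + -1.43*6 = -5.61 + -8.58 = -14.19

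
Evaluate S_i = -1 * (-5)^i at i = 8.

S_8 = -1 * (-5)^8 = -1 * 390625 = -390625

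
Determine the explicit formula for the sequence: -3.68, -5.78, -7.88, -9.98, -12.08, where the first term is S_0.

Check differences: -5.78 - -3.68 = -2.1
-7.88 - -5.78 = -2.1
Common difference d = -2.1.
First term a = -3.68.
Formula: S_i = -3.68 - 2.10*i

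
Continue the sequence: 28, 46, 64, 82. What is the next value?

Differences: 46 - 28 = 18
This is an arithmetic sequence with common difference d = 18.
Next term = 82 + 18 = 100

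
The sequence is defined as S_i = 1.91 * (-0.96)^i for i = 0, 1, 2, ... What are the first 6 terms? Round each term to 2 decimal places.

This is a geometric sequence.
i=0: S_0 = 1.91 * (-0.96)^0 = 1.91
i=1: S_1 = 1.91 * (-0.96)^1 ≈ -1.83
i=2: S_2 = 1.91 * (-0.96)^2 ≈ 1.76
i=3: S_3 = 1.91 * (-0.96)^3 ≈ -1.69
i=4: S_4 = 1.91 * (-0.96)^4 ≈ 1.62
i=5: S_5 = 1.91 * (-0.96)^5 ≈ -1.56
The first 6 terms are: [1.91, -1.83, 1.76, -1.69, 1.62, -1.56]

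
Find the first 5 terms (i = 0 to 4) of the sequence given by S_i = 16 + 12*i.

This is an arithmetic sequence.
i=0: S_0 = 16 + 12*0 = 16
i=1: S_1 = 16 + 12*1 = 28
i=2: S_2 = 16 + 12*2 = 40
i=3: S_3 = 16 + 12*3 = 52
i=4: S_4 = 16 + 12*4 = 64
The first 5 terms are: [16, 28, 40, 52, 64]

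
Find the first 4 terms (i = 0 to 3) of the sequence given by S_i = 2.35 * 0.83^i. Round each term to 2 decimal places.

This is a geometric sequence.
i=0: S_0 = 2.35 * 0.83^0 = 2.35
i=1: S_1 = 2.35 * 0.83^1 ≈ 1.95
i=2: S_2 = 2.35 * 0.83^2 ≈ 1.62
i=3: S_3 = 2.35 * 0.83^3 ≈ 1.34
The first 4 terms are: [2.35, 1.95, 1.62, 1.34]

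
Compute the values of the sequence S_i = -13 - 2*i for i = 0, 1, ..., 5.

This is an arithmetic sequence.
i=0: S_0 = -13 + -2*0 = -13
i=1: S_1 = -13 + -2*1 = -15
i=2: S_2 = -13 + -2*2 = -17
i=3: S_3 = -13 + -2*3 = -19
i=4: S_4 = -13 + -2*4 = -21
i=5: S_5 = -13 + -2*5 = -23
The first 6 terms are: [-13, -15, -17, -19, -21, -23]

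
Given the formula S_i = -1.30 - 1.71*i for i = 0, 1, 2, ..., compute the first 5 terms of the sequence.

This is an arithmetic sequence.
i=0: S_0 = -1.3 + -1.71*0 = -1.3
i=1: S_1 = -1.3 + -1.71*1 = -3.01
i=2: S_2 = -1.3 + -1.71*2 = -4.72
i=3: S_3 = -1.3 + -1.71*3 = -6.43
i=4: S_4 = -1.3 + -1.71*4 = -8.14
The first 5 terms are: [-1.3, -3.01, -4.72, -6.43, -8.14]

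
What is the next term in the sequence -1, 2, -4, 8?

Ratios: 2 / -1 = -2.0
This is a geometric sequence with common ratio r = -2.
Next term = 8 * -2 = -16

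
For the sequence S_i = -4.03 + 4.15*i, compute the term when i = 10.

S_10 = -4.03 + 4.15*10 = -4.03 + 41.5 = 37.47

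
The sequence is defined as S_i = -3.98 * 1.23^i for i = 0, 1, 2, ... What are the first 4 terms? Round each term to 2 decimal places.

This is a geometric sequence.
i=0: S_0 = -3.98 * 1.23^0 = -3.98
i=1: S_1 = -3.98 * 1.23^1 ≈ -4.9
i=2: S_2 = -3.98 * 1.23^2 ≈ -6.02
i=3: S_3 = -3.98 * 1.23^3 ≈ -7.41
The first 4 terms are: [-3.98, -4.9, -6.02, -7.41]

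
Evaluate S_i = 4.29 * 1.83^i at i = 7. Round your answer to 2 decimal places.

S_7 = 4.29 * 1.83^7 ≈ 4.29 * 68.7318 ≈ 294.86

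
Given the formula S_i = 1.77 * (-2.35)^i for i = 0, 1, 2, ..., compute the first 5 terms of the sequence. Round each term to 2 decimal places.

This is a geometric sequence.
i=0: S_0 = 1.77 * (-2.35)^0 = 1.77
i=1: S_1 = 1.77 * (-2.35)^1 ≈ -4.16
i=2: S_2 = 1.77 * (-2.35)^2 ≈ 9.77
i=3: S_3 = 1.77 * (-2.35)^3 ≈ -22.97
i=4: S_4 = 1.77 * (-2.35)^4 ≈ 53.98
The first 5 terms are: [1.77, -4.16, 9.77, -22.97, 53.98]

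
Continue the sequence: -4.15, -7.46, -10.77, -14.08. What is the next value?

Differences: -7.46 - -4.15 = -3.31
This is an arithmetic sequence with common difference d = -3.31.
Next term = -14.08 + -3.31 = -17.39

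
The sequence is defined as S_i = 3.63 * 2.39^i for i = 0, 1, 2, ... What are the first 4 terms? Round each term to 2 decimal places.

This is a geometric sequence.
i=0: S_0 = 3.63 * 2.39^0 = 3.63
i=1: S_1 = 3.63 * 2.39^1 ≈ 8.68
i=2: S_2 = 3.63 * 2.39^2 ≈ 20.73
i=3: S_3 = 3.63 * 2.39^3 ≈ 49.56
The first 4 terms are: [3.63, 8.68, 20.73, 49.56]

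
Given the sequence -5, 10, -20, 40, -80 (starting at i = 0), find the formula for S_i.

Check ratios: 10 / -5 = -2.0
Common ratio r = -2.
First term a = -5.
Formula: S_i = -5 * (-2)^i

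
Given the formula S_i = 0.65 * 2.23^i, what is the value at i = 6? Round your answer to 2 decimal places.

S_6 = 0.65 * 2.23^6 ≈ 0.65 * 122.9785 ≈ 79.94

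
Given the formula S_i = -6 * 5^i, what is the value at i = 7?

S_7 = -6 * 5^7 = -6 * 78125 = -468750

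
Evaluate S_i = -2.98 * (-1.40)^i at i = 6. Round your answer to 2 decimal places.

S_6 = -2.98 * (-1.4)^6 ≈ -2.98 * 7.5295 ≈ -22.44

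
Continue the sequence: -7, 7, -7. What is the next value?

Ratios: 7 / -7 = -1.0
This is a geometric sequence with common ratio r = -1.
Next term = -7 * -1 = 7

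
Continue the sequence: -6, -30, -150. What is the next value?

Ratios: -30 / -6 = 5.0
This is a geometric sequence with common ratio r = 5.
Next term = -150 * 5 = -750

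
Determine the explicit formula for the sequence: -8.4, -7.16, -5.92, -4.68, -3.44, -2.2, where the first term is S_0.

Check differences: -7.16 - -8.4 = 1.24
-5.92 - -7.16 = 1.24
Common difference d = 1.24.
First term a = -8.4.
Formula: S_i = -8.40 + 1.24*i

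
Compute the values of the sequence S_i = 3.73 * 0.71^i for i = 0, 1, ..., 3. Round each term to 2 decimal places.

This is a geometric sequence.
i=0: S_0 = 3.73 * 0.71^0 = 3.73
i=1: S_1 = 3.73 * 0.71^1 ≈ 2.65
i=2: S_2 = 3.73 * 0.71^2 ≈ 1.88
i=3: S_3 = 3.73 * 0.71^3 ≈ 1.34
The first 4 terms are: [3.73, 2.65, 1.88, 1.34]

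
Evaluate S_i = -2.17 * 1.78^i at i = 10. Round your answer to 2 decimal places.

S_10 = -2.17 * 1.78^10 ≈ -2.17 * 319.3008 ≈ -692.88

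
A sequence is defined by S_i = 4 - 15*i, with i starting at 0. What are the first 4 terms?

This is an arithmetic sequence.
i=0: S_0 = 4 + -15*0 = 4
i=1: S_1 = 4 + -15*1 = -11
i=2: S_2 = 4 + -15*2 = -26
i=3: S_3 = 4 + -15*3 = -41
The first 4 terms are: [4, -11, -26, -41]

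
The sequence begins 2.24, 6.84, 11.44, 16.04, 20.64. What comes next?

Differences: 6.84 - 2.24 = 4.6
This is an arithmetic sequence with common difference d = 4.6.
Next term = 20.64 + 4.6 = 25.24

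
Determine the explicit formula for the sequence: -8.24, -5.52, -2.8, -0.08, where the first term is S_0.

Check differences: -5.52 - -8.24 = 2.72
-2.8 - -5.52 = 2.72
Common difference d = 2.72.
First term a = -8.24.
Formula: S_i = -8.24 + 2.72*i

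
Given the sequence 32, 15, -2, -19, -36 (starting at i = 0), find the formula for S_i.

Check differences: 15 - 32 = -17
-2 - 15 = -17
Common difference d = -17.
First term a = 32.
Formula: S_i = 32 - 17*i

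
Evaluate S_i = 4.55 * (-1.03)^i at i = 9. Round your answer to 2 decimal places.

S_9 = 4.55 * (-1.03)^9 ≈ 4.55 * -1.3048 ≈ -5.94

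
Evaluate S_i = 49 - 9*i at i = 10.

S_10 = 49 + -9*10 = 49 + -90 = -41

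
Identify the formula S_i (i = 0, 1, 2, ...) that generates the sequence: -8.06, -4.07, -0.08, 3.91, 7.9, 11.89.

Check differences: -4.07 - -8.06 = 3.99
-0.08 - -4.07 = 3.99
Common difference d = 3.99.
First term a = -8.06.
Formula: S_i = -8.06 + 3.99*i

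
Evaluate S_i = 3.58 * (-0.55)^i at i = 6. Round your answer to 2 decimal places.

S_6 = 3.58 * (-0.55)^6 ≈ 3.58 * 0.0277 ≈ 0.1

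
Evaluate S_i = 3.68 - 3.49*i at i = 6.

S_6 = 3.68 + -3.49*6 = 3.68 + -20.94 = -17.26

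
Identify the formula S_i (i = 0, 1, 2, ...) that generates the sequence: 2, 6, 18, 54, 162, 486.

Check ratios: 6 / 2 = 3.0
Common ratio r = 3.
First term a = 2.
Formula: S_i = 2 * 3^i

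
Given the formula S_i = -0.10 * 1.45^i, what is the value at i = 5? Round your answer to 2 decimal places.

S_5 = -0.1 * 1.45^5 ≈ -0.1 * 6.4097 ≈ -0.64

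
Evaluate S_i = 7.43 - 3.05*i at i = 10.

S_10 = 7.43 + -3.05*10 = 7.43 + -30.5 = -23.07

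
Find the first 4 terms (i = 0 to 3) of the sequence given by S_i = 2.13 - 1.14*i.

This is an arithmetic sequence.
i=0: S_0 = 2.13 + -1.14*0 = 2.13
i=1: S_1 = 2.13 + -1.14*1 = 0.99
i=2: S_2 = 2.13 + -1.14*2 = -0.15
i=3: S_3 = 2.13 + -1.14*3 = -1.29
The first 4 terms are: [2.13, 0.99, -0.15, -1.29]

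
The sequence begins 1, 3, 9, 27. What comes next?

Ratios: 3 / 1 = 3.0
This is a geometric sequence with common ratio r = 3.
Next term = 27 * 3 = 81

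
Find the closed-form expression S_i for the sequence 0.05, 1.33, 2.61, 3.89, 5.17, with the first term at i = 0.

Check differences: 1.33 - 0.05 = 1.28
2.61 - 1.33 = 1.28
Common difference d = 1.28.
First term a = 0.05.
Formula: S_i = 0.05 + 1.28*i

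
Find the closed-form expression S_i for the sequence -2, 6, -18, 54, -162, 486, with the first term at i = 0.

Check ratios: 6 / -2 = -3.0
Common ratio r = -3.
First term a = -2.
Formula: S_i = -2 * (-3)^i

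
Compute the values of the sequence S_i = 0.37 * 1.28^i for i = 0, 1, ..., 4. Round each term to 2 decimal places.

This is a geometric sequence.
i=0: S_0 = 0.37 * 1.28^0 = 0.37
i=1: S_1 = 0.37 * 1.28^1 ≈ 0.47
i=2: S_2 = 0.37 * 1.28^2 ≈ 0.61
i=3: S_3 = 0.37 * 1.28^3 ≈ 0.78
i=4: S_4 = 0.37 * 1.28^4 ≈ 0.99
The first 5 terms are: [0.37, 0.47, 0.61, 0.78, 0.99]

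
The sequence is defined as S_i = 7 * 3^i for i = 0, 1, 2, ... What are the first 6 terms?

This is a geometric sequence.
i=0: S_0 = 7 * 3^0 = 7
i=1: S_1 = 7 * 3^1 = 21
i=2: S_2 = 7 * 3^2 = 63
i=3: S_3 = 7 * 3^3 = 189
i=4: S_4 = 7 * 3^4 = 567
i=5: S_5 = 7 * 3^5 = 1701
The first 6 terms are: [7, 21, 63, 189, 567, 1701]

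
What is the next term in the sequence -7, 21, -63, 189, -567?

Ratios: 21 / -7 = -3.0
This is a geometric sequence with common ratio r = -3.
Next term = -567 * -3 = 1701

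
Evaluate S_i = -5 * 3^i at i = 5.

S_5 = -5 * 3^5 = -5 * 243 = -1215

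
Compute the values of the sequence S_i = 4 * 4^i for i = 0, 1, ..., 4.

This is a geometric sequence.
i=0: S_0 = 4 * 4^0 = 4
i=1: S_1 = 4 * 4^1 = 16
i=2: S_2 = 4 * 4^2 = 64
i=3: S_3 = 4 * 4^3 = 256
i=4: S_4 = 4 * 4^4 = 1024
The first 5 terms are: [4, 16, 64, 256, 1024]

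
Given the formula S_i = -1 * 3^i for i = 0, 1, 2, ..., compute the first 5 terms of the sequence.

This is a geometric sequence.
i=0: S_0 = -1 * 3^0 = -1
i=1: S_1 = -1 * 3^1 = -3
i=2: S_2 = -1 * 3^2 = -9
i=3: S_3 = -1 * 3^3 = -27
i=4: S_4 = -1 * 3^4 = -81
The first 5 terms are: [-1, -3, -9, -27, -81]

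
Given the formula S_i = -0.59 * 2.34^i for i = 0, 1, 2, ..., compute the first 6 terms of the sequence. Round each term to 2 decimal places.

This is a geometric sequence.
i=0: S_0 = -0.59 * 2.34^0 = -0.59
i=1: S_1 = -0.59 * 2.34^1 ≈ -1.38
i=2: S_2 = -0.59 * 2.34^2 ≈ -3.23
i=3: S_3 = -0.59 * 2.34^3 ≈ -7.56
i=4: S_4 = -0.59 * 2.34^4 ≈ -17.69
i=5: S_5 = -0.59 * 2.34^5 ≈ -41.39
The first 6 terms are: [-0.59, -1.38, -3.23, -7.56, -17.69, -41.39]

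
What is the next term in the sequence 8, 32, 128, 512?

Ratios: 32 / 8 = 4.0
This is a geometric sequence with common ratio r = 4.
Next term = 512 * 4 = 2048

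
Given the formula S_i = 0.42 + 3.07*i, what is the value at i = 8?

S_8 = 0.42 + 3.07*8 = 0.42 + 24.56 = 24.98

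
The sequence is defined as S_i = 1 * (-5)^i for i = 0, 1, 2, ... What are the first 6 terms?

This is a geometric sequence.
i=0: S_0 = 1 * (-5)^0 = 1
i=1: S_1 = 1 * (-5)^1 = -5
i=2: S_2 = 1 * (-5)^2 = 25
i=3: S_3 = 1 * (-5)^3 = -125
i=4: S_4 = 1 * (-5)^4 = 625
i=5: S_5 = 1 * (-5)^5 = -3125
The first 6 terms are: [1, -5, 25, -125, 625, -3125]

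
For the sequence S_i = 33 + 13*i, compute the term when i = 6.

S_6 = 33 + 13*6 = 33 + 78 = 111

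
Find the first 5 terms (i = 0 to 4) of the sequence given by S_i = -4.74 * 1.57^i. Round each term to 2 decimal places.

This is a geometric sequence.
i=0: S_0 = -4.74 * 1.57^0 = -4.74
i=1: S_1 = -4.74 * 1.57^1 ≈ -7.44
i=2: S_2 = -4.74 * 1.57^2 ≈ -11.68
i=3: S_3 = -4.74 * 1.57^3 ≈ -18.34
i=4: S_4 = -4.74 * 1.57^4 ≈ -28.8
The first 5 terms are: [-4.74, -7.44, -11.68, -18.34, -28.8]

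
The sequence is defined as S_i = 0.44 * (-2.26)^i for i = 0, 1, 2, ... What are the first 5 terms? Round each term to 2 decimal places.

This is a geometric sequence.
i=0: S_0 = 0.44 * (-2.26)^0 = 0.44
i=1: S_1 = 0.44 * (-2.26)^1 ≈ -0.99
i=2: S_2 = 0.44 * (-2.26)^2 ≈ 2.25
i=3: S_3 = 0.44 * (-2.26)^3 ≈ -5.08
i=4: S_4 = 0.44 * (-2.26)^4 ≈ 11.48
The first 5 terms are: [0.44, -0.99, 2.25, -5.08, 11.48]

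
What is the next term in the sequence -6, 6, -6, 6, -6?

Ratios: 6 / -6 = -1.0
This is a geometric sequence with common ratio r = -1.
Next term = -6 * -1 = 6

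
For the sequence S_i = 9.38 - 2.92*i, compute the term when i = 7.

S_7 = 9.38 + -2.92*7 = 9.38 + -20.44 = -11.06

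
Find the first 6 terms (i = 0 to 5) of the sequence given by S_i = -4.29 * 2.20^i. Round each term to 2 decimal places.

This is a geometric sequence.
i=0: S_0 = -4.29 * 2.2^0 = -4.29
i=1: S_1 = -4.29 * 2.2^1 ≈ -9.44
i=2: S_2 = -4.29 * 2.2^2 ≈ -20.76
i=3: S_3 = -4.29 * 2.2^3 ≈ -45.68
i=4: S_4 = -4.29 * 2.2^4 ≈ -100.5
i=5: S_5 = -4.29 * 2.2^5 ≈ -221.09
The first 6 terms are: [-4.29, -9.44, -20.76, -45.68, -100.5, -221.09]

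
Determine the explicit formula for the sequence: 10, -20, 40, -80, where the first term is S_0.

Check ratios: -20 / 10 = -2.0
Common ratio r = -2.
First term a = 10.
Formula: S_i = 10 * (-2)^i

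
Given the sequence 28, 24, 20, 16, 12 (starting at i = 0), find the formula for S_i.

Check differences: 24 - 28 = -4
20 - 24 = -4
Common difference d = -4.
First term a = 28.
Formula: S_i = 28 - 4*i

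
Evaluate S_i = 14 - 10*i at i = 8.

S_8 = 14 + -10*8 = 14 + -80 = -66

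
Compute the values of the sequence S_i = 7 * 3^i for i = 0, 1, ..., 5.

This is a geometric sequence.
i=0: S_0 = 7 * 3^0 = 7
i=1: S_1 = 7 * 3^1 = 21
i=2: S_2 = 7 * 3^2 = 63
i=3: S_3 = 7 * 3^3 = 189
i=4: S_4 = 7 * 3^4 = 567
i=5: S_5 = 7 * 3^5 = 1701
The first 6 terms are: [7, 21, 63, 189, 567, 1701]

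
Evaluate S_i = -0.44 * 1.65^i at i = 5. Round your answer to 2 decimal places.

S_5 = -0.44 * 1.65^5 ≈ -0.44 * 12.2298 ≈ -5.38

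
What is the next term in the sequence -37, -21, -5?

Differences: -21 - -37 = 16
This is an arithmetic sequence with common difference d = 16.
Next term = -5 + 16 = 11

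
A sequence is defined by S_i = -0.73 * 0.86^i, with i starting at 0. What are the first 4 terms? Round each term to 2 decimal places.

This is a geometric sequence.
i=0: S_0 = -0.73 * 0.86^0 = -0.73
i=1: S_1 = -0.73 * 0.86^1 ≈ -0.63
i=2: S_2 = -0.73 * 0.86^2 ≈ -0.54
i=3: S_3 = -0.73 * 0.86^3 ≈ -0.46
The first 4 terms are: [-0.73, -0.63, -0.54, -0.46]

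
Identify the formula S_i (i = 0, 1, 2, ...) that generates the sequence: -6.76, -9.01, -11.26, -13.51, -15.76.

Check differences: -9.01 - -6.76 = -2.25
-11.26 - -9.01 = -2.25
Common difference d = -2.25.
First term a = -6.76.
Formula: S_i = -6.76 - 2.25*i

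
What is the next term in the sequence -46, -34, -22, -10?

Differences: -34 - -46 = 12
This is an arithmetic sequence with common difference d = 12.
Next term = -10 + 12 = 2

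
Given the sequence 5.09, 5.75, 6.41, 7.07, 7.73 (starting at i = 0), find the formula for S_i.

Check differences: 5.75 - 5.09 = 0.66
6.41 - 5.75 = 0.66
Common difference d = 0.66.
First term a = 5.09.
Formula: S_i = 5.09 + 0.66*i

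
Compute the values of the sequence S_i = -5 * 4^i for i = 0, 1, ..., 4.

This is a geometric sequence.
i=0: S_0 = -5 * 4^0 = -5
i=1: S_1 = -5 * 4^1 = -20
i=2: S_2 = -5 * 4^2 = -80
i=3: S_3 = -5 * 4^3 = -320
i=4: S_4 = -5 * 4^4 = -1280
The first 5 terms are: [-5, -20, -80, -320, -1280]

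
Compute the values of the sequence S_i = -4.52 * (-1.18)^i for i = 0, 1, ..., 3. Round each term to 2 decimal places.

This is a geometric sequence.
i=0: S_0 = -4.52 * (-1.18)^0 = -4.52
i=1: S_1 = -4.52 * (-1.18)^1 ≈ 5.33
i=2: S_2 = -4.52 * (-1.18)^2 ≈ -6.29
i=3: S_3 = -4.52 * (-1.18)^3 ≈ 7.43
The first 4 terms are: [-4.52, 5.33, -6.29, 7.43]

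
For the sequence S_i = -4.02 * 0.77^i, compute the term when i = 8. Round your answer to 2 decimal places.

S_8 = -4.02 * 0.77^8 ≈ -4.02 * 0.1236 ≈ -0.5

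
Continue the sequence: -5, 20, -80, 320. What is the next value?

Ratios: 20 / -5 = -4.0
This is a geometric sequence with common ratio r = -4.
Next term = 320 * -4 = -1280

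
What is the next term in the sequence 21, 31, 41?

Differences: 31 - 21 = 10
This is an arithmetic sequence with common difference d = 10.
Next term = 41 + 10 = 51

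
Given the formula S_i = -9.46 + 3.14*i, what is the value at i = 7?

S_7 = -9.46 + 3.14*7 = -9.46 + 21.98 = 12.52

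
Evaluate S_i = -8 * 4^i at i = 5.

S_5 = -8 * 4^5 = -8 * 1024 = -8192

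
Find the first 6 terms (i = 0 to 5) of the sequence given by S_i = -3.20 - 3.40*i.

This is an arithmetic sequence.
i=0: S_0 = -3.2 + -3.4*0 = -3.2
i=1: S_1 = -3.2 + -3.4*1 = -6.6
i=2: S_2 = -3.2 + -3.4*2 = -10.0
i=3: S_3 = -3.2 + -3.4*3 = -13.4
i=4: S_4 = -3.2 + -3.4*4 = -16.8
i=5: S_5 = -3.2 + -3.4*5 = -20.2
The first 6 terms are: [-3.2, -6.6, -10.0, -13.4, -16.8, -20.2]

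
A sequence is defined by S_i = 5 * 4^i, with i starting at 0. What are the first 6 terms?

This is a geometric sequence.
i=0: S_0 = 5 * 4^0 = 5
i=1: S_1 = 5 * 4^1 = 20
i=2: S_2 = 5 * 4^2 = 80
i=3: S_3 = 5 * 4^3 = 320
i=4: S_4 = 5 * 4^4 = 1280
i=5: S_5 = 5 * 4^5 = 5120
The first 6 terms are: [5, 20, 80, 320, 1280, 5120]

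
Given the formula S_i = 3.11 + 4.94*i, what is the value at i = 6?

S_6 = 3.11 + 4.94*6 = 3.11 + 29.64 = 32.75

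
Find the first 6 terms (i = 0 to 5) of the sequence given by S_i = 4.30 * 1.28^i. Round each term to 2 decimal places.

This is a geometric sequence.
i=0: S_0 = 4.3 * 1.28^0 = 4.3
i=1: S_1 = 4.3 * 1.28^1 ≈ 5.5
i=2: S_2 = 4.3 * 1.28^2 ≈ 7.05
i=3: S_3 = 4.3 * 1.28^3 ≈ 9.02
i=4: S_4 = 4.3 * 1.28^4 ≈ 11.54
i=5: S_5 = 4.3 * 1.28^5 ≈ 14.77
The first 6 terms are: [4.3, 5.5, 7.05, 9.02, 11.54, 14.77]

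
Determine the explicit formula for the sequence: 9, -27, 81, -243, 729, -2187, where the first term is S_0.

Check ratios: -27 / 9 = -3.0
Common ratio r = -3.
First term a = 9.
Formula: S_i = 9 * (-3)^i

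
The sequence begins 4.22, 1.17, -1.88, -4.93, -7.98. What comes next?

Differences: 1.17 - 4.22 = -3.05
This is an arithmetic sequence with common difference d = -3.05.
Next term = -7.98 + -3.05 = -11.03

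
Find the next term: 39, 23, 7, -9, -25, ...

Differences: 23 - 39 = -16
This is an arithmetic sequence with common difference d = -16.
Next term = -25 + -16 = -41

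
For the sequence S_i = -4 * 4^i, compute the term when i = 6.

S_6 = -4 * 4^6 = -4 * 4096 = -16384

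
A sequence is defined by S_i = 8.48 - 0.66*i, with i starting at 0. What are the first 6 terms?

This is an arithmetic sequence.
i=0: S_0 = 8.48 + -0.66*0 = 8.48
i=1: S_1 = 8.48 + -0.66*1 = 7.82
i=2: S_2 = 8.48 + -0.66*2 = 7.16
i=3: S_3 = 8.48 + -0.66*3 = 6.5
i=4: S_4 = 8.48 + -0.66*4 = 5.84
i=5: S_5 = 8.48 + -0.66*5 = 5.18
The first 6 terms are: [8.48, 7.82, 7.16, 6.5, 5.84, 5.18]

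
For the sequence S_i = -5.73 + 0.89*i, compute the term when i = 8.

S_8 = -5.73 + 0.89*8 = -5.73 + 7.12 = 1.39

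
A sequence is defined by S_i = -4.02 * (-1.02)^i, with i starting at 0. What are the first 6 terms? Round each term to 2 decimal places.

This is a geometric sequence.
i=0: S_0 = -4.02 * (-1.02)^0 = -4.02
i=1: S_1 = -4.02 * (-1.02)^1 ≈ 4.1
i=2: S_2 = -4.02 * (-1.02)^2 ≈ -4.18
i=3: S_3 = -4.02 * (-1.02)^3 ≈ 4.27
i=4: S_4 = -4.02 * (-1.02)^4 ≈ -4.35
i=5: S_5 = -4.02 * (-1.02)^5 ≈ 4.44
The first 6 terms are: [-4.02, 4.1, -4.18, 4.27, -4.35, 4.44]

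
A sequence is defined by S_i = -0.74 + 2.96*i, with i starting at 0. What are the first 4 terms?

This is an arithmetic sequence.
i=0: S_0 = -0.74 + 2.96*0 = -0.74
i=1: S_1 = -0.74 + 2.96*1 = 2.22
i=2: S_2 = -0.74 + 2.96*2 = 5.18
i=3: S_3 = -0.74 + 2.96*3 = 8.14
The first 4 terms are: [-0.74, 2.22, 5.18, 8.14]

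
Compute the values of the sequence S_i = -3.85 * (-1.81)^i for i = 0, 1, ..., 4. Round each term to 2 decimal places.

This is a geometric sequence.
i=0: S_0 = -3.85 * (-1.81)^0 = -3.85
i=1: S_1 = -3.85 * (-1.81)^1 ≈ 6.97
i=2: S_2 = -3.85 * (-1.81)^2 ≈ -12.61
i=3: S_3 = -3.85 * (-1.81)^3 ≈ 22.83
i=4: S_4 = -3.85 * (-1.81)^4 ≈ -41.32
The first 5 terms are: [-3.85, 6.97, -12.61, 22.83, -41.32]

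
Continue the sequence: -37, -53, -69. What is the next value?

Differences: -53 - -37 = -16
This is an arithmetic sequence with common difference d = -16.
Next term = -69 + -16 = -85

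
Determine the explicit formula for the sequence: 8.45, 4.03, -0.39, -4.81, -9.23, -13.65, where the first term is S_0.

Check differences: 4.03 - 8.45 = -4.42
-0.39 - 4.03 = -4.42
Common difference d = -4.42.
First term a = 8.45.
Formula: S_i = 8.45 - 4.42*i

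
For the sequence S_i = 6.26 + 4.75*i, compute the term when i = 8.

S_8 = 6.26 + 4.75*8 = 6.26 + 38.0 = 44.26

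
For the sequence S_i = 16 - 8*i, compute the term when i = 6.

S_6 = 16 + -8*6 = 16 + -48 = -32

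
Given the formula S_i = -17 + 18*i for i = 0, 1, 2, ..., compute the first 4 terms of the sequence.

This is an arithmetic sequence.
i=0: S_0 = -17 + 18*0 = -17
i=1: S_1 = -17 + 18*1 = 1
i=2: S_2 = -17 + 18*2 = 19
i=3: S_3 = -17 + 18*3 = 37
The first 4 terms are: [-17, 1, 19, 37]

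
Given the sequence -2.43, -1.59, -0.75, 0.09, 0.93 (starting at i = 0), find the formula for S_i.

Check differences: -1.59 - -2.43 = 0.84
-0.75 - -1.59 = 0.84
Common difference d = 0.84.
First term a = -2.43.
Formula: S_i = -2.43 + 0.84*i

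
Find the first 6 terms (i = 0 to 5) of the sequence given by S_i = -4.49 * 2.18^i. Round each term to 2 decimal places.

This is a geometric sequence.
i=0: S_0 = -4.49 * 2.18^0 = -4.49
i=1: S_1 = -4.49 * 2.18^1 ≈ -9.79
i=2: S_2 = -4.49 * 2.18^2 ≈ -21.34
i=3: S_3 = -4.49 * 2.18^3 ≈ -46.52
i=4: S_4 = -4.49 * 2.18^4 ≈ -101.41
i=5: S_5 = -4.49 * 2.18^5 ≈ -221.07
The first 6 terms are: [-4.49, -9.79, -21.34, -46.52, -101.41, -221.07]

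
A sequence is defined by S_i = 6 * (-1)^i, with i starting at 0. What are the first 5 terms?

This is a geometric sequence.
i=0: S_0 = 6 * (-1)^0 = 6
i=1: S_1 = 6 * (-1)^1 = -6
i=2: S_2 = 6 * (-1)^2 = 6
i=3: S_3 = 6 * (-1)^3 = -6
i=4: S_4 = 6 * (-1)^4 = 6
The first 5 terms are: [6, -6, 6, -6, 6]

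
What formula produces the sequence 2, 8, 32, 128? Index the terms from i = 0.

Check ratios: 8 / 2 = 4.0
Common ratio r = 4.
First term a = 2.
Formula: S_i = 2 * 4^i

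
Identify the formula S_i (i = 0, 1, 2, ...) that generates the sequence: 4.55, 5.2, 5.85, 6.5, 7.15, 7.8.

Check differences: 5.2 - 4.55 = 0.65
5.85 - 5.2 = 0.65
Common difference d = 0.65.
First term a = 4.55.
Formula: S_i = 4.55 + 0.65*i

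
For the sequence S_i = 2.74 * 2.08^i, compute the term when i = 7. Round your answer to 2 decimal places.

S_7 = 2.74 * 2.08^7 ≈ 2.74 * 168.4393 ≈ 461.52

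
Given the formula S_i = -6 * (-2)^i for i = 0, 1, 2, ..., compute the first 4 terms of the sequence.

This is a geometric sequence.
i=0: S_0 = -6 * (-2)^0 = -6
i=1: S_1 = -6 * (-2)^1 = 12
i=2: S_2 = -6 * (-2)^2 = -24
i=3: S_3 = -6 * (-2)^3 = 48
The first 4 terms are: [-6, 12, -24, 48]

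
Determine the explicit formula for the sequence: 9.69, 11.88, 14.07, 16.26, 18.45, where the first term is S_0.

Check differences: 11.88 - 9.69 = 2.19
14.07 - 11.88 = 2.19
Common difference d = 2.19.
First term a = 9.69.
Formula: S_i = 9.69 + 2.19*i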